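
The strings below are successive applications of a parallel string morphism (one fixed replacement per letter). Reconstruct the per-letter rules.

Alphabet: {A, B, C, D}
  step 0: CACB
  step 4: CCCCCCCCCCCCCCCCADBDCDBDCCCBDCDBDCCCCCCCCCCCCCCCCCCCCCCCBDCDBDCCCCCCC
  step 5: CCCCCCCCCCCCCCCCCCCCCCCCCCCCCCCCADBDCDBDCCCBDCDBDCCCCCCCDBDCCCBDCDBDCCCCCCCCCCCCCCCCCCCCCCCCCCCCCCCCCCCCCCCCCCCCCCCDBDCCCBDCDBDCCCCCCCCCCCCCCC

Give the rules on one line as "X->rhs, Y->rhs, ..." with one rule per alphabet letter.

  step 4 ⇒ step 5: CCCCCCCCCCCCCCCCADBDCDBDCCCBDCDBDCCCCCCCCCCCCCCCCCCCCCCCBDCDBDCCCCCCC ⇒ CC·CC·CC·CC·CC·CC·CC·CC·CC·CC·CC·CC·CC·CC·CC·CC·AD·BDC·D·BDC·CC·BDC·D·BDC·CC·CC·CC·D·BDC·CC·BDC·D·BDC·CC·CC·CC·CC·CC·CC·CC·CC·CC·CC·CC·CC·CC·CC·CC·CC·CC·CC·CC·CC·CC·CC·CC·D·BDC·CC·BDC·D·BDC·CC·CC·CC·CC·CC·CC·CC
    A ↦ AD
    B ↦ D
    C ↦ CC
    D ↦ BDC

A->AD, B->D, C->CC, D->BDC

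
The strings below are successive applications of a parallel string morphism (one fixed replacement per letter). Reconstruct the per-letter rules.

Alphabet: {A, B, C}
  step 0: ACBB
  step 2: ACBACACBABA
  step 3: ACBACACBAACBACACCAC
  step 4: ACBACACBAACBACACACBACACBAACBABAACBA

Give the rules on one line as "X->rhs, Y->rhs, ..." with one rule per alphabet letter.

A->AC, B->C, C->BA

  step 3 ⇒ step 4: ACBACACBAACBACACCAC ⇒ AC·BA·C·AC·BA·AC·BA·C·AC·AC·BA·C·AC·BA·AC·BA·BA·AC·BA
    A ↦ AC
    B ↦ C
    C ↦ BA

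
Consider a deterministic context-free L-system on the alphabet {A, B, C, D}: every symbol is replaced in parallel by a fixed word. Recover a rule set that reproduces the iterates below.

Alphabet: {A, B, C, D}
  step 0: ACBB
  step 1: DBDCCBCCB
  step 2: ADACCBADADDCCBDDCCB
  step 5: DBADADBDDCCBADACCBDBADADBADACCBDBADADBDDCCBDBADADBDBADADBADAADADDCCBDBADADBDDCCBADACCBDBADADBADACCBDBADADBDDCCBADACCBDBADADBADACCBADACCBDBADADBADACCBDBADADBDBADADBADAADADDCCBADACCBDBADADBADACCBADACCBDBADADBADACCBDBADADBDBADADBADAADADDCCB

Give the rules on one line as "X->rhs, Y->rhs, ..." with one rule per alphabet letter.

  step 1 ⇒ step 2: DBDCCBCCB ⇒ ADA·CCB·ADA·D·D·CCB·D·D·CCB
    B ↦ CCB
    C ↦ D
    D ↦ ADA
  step 0 ⇒ step 1: ACBB ⇒ DB·D·CCB·CCB
    A ↦ DB

A->DB, B->CCB, C->D, D->ADA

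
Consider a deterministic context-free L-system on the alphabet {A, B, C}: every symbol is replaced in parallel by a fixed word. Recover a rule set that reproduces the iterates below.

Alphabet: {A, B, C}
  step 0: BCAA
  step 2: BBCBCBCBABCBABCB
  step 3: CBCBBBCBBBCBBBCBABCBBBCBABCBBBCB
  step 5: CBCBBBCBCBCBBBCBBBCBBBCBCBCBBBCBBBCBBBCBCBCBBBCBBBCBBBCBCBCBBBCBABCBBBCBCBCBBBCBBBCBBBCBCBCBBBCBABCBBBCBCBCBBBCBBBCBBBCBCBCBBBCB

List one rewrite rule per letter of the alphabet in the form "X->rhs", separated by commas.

A->AB, B->CB, C->BB

  step 2 ⇒ step 3: BBCBCBCBABCBABCB ⇒ CB·CB·BB·CB·BB·CB·BB·CB·AB·CB·BB·CB·AB·CB·BB·CB
    A ↦ AB
    B ↦ CB
    C ↦ BB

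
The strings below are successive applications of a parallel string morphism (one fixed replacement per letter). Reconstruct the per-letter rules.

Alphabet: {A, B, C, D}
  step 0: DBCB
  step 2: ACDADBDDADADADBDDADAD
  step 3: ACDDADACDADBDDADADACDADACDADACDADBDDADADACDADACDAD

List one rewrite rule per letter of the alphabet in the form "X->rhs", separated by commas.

A->ACD, B->BDD, C->D, D->AD

  step 2 ⇒ step 3: ACDADBDDADADADBDDADAD ⇒ ACD·D·AD·ACD·AD·BDD·AD·AD·ACD·AD·ACD·AD·ACD·AD·BDD·AD·AD·ACD·AD·ACD·AD
    A ↦ ACD
    B ↦ BDD
    C ↦ D
    D ↦ AD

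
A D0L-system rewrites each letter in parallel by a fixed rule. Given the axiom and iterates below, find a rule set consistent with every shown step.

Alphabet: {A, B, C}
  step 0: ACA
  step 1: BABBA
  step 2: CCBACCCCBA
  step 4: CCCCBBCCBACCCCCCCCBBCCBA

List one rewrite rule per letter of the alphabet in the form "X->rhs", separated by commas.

A->BA, B->CC, C->B

  step 1 ⇒ step 2: BABBA ⇒ CC·BA·CC·CC·BA
    A ↦ BA
    B ↦ CC
  step 0 ⇒ step 1: ACA ⇒ BA·B·BA
    C ↦ B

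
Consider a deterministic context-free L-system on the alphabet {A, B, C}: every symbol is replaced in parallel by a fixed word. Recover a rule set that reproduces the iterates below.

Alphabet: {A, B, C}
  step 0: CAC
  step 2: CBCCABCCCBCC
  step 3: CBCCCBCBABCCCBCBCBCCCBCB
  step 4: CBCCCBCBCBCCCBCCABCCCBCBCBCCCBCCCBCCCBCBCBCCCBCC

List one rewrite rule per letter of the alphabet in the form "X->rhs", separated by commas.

  step 3 ⇒ step 4: CBCCCBCBABCCCBCBCBCCCBCB ⇒ CB·CC·CB·CB·CB·CC·CB·CC·AB·CC·CB·CB·CB·CC·CB·CC·CB·CC·CB·CB·CB·CC·CB·CC
    A ↦ AB
    B ↦ CC
    C ↦ CB

A->AB, B->CC, C->CB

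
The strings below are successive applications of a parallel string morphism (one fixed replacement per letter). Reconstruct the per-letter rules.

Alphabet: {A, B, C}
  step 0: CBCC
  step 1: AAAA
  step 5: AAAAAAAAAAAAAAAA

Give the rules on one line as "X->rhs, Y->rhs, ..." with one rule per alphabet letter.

  step 0 ⇒ step 1: CBCC ⇒ A·A·A·A
    B ↦ A
    C ↦ A
    A ↦ CB  (constrained at step 1)

A->CB, B->A, C->A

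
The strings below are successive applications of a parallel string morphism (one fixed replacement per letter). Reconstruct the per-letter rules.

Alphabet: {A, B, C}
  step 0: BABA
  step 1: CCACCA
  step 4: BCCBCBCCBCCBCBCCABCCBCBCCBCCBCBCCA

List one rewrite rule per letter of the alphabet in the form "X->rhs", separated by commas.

A->CA, B->C, C->BC

  step 0 ⇒ step 1: BABA ⇒ C·CA·C·CA
    A ↦ CA
    B ↦ C
    C ↦ BC  (constrained at step 1)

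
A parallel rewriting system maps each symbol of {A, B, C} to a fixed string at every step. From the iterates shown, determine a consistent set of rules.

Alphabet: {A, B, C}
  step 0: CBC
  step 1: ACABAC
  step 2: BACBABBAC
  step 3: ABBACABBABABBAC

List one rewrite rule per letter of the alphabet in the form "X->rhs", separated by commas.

  step 2 ⇒ step 3: BACBABBAC ⇒ AB·B·AC·AB·B·AB·AB·B·AC
    A ↦ B
    B ↦ AB
    C ↦ AC

A->B, B->AB, C->AC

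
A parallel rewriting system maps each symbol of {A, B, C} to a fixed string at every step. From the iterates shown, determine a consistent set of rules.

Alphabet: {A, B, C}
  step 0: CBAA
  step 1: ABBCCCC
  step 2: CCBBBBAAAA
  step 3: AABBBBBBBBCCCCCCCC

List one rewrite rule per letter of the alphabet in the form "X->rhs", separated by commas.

  step 2 ⇒ step 3: CCBBBBAAAA ⇒ A·A·BB·BB·BB·BB·CC·CC·CC·CC
    A ↦ CC
    B ↦ BB
    C ↦ A

A->CC, B->BB, C->A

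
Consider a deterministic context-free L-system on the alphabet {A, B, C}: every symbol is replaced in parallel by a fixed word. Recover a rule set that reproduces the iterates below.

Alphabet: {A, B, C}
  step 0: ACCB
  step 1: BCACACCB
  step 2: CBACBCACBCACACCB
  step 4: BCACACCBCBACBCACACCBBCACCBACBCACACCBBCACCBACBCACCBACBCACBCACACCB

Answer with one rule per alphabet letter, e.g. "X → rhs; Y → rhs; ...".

  step 1 ⇒ step 2: BCACACCB ⇒ CB·AC·BC·AC·BC·AC·AC·CB
    A ↦ BC
    B ↦ CB
    C ↦ AC

A->BC, B->CB, C->AC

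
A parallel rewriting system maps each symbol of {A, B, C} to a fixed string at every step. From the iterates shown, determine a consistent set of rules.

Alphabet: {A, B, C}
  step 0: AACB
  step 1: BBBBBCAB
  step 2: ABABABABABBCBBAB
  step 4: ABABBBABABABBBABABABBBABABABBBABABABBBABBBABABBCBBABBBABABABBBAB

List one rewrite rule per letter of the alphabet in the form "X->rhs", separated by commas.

  step 1 ⇒ step 2: BBBBBCAB ⇒ AB·AB·AB·AB·AB·BC·BB·AB
    A ↦ BB
    B ↦ AB
    C ↦ BC

A->BB, B->AB, C->BC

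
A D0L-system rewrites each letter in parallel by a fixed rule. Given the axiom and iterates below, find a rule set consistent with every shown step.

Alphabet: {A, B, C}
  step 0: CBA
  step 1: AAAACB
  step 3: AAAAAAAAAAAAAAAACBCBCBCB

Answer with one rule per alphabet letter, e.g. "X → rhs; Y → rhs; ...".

  step 0 ⇒ step 1: CBA ⇒ AA·AA·CB
    A ↦ CB
    B ↦ AA
    C ↦ AA

A->CB, B->AA, C->AA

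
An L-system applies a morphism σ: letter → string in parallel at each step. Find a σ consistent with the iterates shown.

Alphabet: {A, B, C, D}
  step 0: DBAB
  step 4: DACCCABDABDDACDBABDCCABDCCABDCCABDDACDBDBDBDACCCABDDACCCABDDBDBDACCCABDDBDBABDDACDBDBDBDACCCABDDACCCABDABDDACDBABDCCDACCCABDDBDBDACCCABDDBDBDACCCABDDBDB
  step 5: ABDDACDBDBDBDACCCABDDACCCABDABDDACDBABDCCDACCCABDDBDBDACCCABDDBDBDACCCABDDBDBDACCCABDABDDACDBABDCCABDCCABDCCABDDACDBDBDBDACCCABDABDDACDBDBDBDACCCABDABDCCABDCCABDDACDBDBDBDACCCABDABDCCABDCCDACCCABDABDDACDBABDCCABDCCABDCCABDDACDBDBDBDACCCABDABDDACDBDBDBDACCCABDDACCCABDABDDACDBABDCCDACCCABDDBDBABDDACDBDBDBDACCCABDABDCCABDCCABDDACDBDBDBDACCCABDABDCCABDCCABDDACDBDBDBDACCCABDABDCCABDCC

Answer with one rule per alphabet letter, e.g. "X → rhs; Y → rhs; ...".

  step 4 ⇒ step 5: DACCCABDABDDACDBABDCCABDCCABDCCABDDACDBDBDBDACCCABDDACCCABDDBDBDACCCABDDBDBABDDACDBDBDBDACCCABDDACCCABDABDDACDBABDCCDACCCABDDBDBDACCCABDDBDBDACCCABDDBDB ⇒ ABD·DAC·DB·DB·DB·DAC·CC·ABD·DAC·CC·ABD·ABD·DAC·DB·ABD·CC·DAC·CC·ABD·DB·DB·DAC·CC·ABD·DB·DB·DAC·CC·ABD·DB·DB·DAC·CC·ABD·ABD·DAC·DB·ABD·CC·ABD·CC·ABD·CC·ABD·DAC·DB·DB·DB·DAC·CC·ABD·ABD·DAC·DB·DB·DB·DAC·CC·ABD·ABD·CC·ABD·CC·ABD·DAC·DB·DB·DB·DAC·CC·ABD·ABD·CC·ABD·CC·DAC·CC·ABD·ABD·DAC·DB·ABD·CC·ABD·CC·ABD·CC·ABD·DAC·DB·DB·DB·DAC·CC·ABD·ABD·DAC·DB·DB·DB·DAC·CC·ABD·DAC·CC·ABD·ABD·DAC·DB·ABD·CC·DAC·CC·ABD·DB·DB·ABD·DAC·DB·DB·DB·DAC·CC·ABD·ABD·CC·ABD·CC·ABD·DAC·DB·DB·DB·DAC·CC·ABD·ABD·CC·ABD·CC·ABD·DAC·DB·DB·DB·DAC·CC·ABD·ABD·CC·ABD·CC
    A ↦ DAC
    B ↦ CC
    C ↦ DB
    D ↦ ABD

A->DAC, B->CC, C->DB, D->ABD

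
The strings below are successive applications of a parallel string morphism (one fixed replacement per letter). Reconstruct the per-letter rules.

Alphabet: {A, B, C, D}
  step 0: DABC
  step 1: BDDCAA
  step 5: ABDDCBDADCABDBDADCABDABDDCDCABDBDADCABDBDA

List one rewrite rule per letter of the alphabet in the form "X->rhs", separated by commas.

A->DC, B->A, C->A, D->BD

  step 0 ⇒ step 1: DABC ⇒ BD·DC·A·A
    A ↦ DC
    B ↦ A
    C ↦ A
    D ↦ BD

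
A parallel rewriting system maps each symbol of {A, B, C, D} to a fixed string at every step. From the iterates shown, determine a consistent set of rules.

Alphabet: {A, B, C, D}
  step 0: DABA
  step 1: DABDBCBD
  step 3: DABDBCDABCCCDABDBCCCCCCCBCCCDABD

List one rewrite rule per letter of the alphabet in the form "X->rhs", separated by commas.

  step 0 ⇒ step 1: DABA ⇒ DA·BD·BC·BD
    A ↦ BD
    B ↦ BC
    D ↦ DA
    C ↦ CC  (constrained at step 1)

A->BD, B->BC, C->CC, D->DA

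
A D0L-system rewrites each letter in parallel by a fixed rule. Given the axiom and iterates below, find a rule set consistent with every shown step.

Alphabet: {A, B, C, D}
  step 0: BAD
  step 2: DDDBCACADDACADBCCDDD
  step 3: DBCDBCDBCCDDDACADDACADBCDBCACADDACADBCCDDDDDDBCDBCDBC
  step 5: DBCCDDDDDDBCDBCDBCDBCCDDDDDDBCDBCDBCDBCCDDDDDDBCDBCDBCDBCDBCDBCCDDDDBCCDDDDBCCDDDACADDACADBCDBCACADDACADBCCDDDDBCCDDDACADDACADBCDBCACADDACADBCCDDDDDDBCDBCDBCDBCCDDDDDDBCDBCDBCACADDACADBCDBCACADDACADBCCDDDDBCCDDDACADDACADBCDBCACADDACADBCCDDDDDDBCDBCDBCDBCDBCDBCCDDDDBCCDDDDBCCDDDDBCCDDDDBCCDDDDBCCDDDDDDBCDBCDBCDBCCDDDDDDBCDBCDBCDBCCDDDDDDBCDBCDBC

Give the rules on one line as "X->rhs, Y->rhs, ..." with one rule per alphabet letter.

  step 2 ⇒ step 3: DDDBCACADDACADBCCDDD ⇒ DBC·DBC·DBC·CD·DD·ACA·DD·ACA·DBC·DBC·ACA·DD·ACA·DBC·CD·DD·DD·DBC·DBC·DBC
    A ↦ ACA
    B ↦ CD
    C ↦ DD
    D ↦ DBC

A->ACA, B->CD, C->DD, D->DBC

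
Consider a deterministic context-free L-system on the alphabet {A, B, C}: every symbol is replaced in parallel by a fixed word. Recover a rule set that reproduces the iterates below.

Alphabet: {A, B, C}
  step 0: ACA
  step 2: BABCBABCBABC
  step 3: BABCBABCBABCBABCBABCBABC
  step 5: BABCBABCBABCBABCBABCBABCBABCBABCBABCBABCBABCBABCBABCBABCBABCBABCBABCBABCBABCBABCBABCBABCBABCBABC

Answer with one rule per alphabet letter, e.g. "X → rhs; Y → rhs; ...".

  step 2 ⇒ step 3: BABCBABCBABC ⇒ BA·BC·BA·BC·BA·BC·BA·BC·BA·BC·BA·BC
    A ↦ BC
    B ↦ BA
    C ↦ BC

A->BC, B->BA, C->BC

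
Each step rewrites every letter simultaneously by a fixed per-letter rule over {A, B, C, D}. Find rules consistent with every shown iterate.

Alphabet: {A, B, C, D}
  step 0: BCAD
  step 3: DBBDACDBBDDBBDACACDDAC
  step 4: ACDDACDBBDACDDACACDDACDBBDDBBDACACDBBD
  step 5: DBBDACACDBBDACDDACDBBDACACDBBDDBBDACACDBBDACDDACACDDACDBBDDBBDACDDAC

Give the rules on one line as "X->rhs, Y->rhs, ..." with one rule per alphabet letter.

  step 4 ⇒ step 5: ACDDACDBBDACDDACACDDACDBBDDBBDACACDBBD ⇒ DB·BD·AC·AC·DB·BD·AC·D·D·AC·DB·BD·AC·AC·DB·BD·DB·BD·AC·AC·DB·BD·AC·D·D·AC·AC·D·D·AC·DB·BD·DB·BD·AC·D·D·AC
    A ↦ DB
    B ↦ D
    C ↦ BD
    D ↦ AC

A->DB, B->D, C->BD, D->AC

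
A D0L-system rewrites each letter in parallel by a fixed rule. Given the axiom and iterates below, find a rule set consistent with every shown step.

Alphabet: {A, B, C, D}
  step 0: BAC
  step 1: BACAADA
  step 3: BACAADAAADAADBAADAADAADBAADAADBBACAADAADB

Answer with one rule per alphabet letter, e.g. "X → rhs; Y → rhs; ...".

A->AAD, B->BAC, C->A, D->B

  step 0 ⇒ step 1: BAC ⇒ BAC·AAD·A
    A ↦ AAD
    B ↦ BAC
    C ↦ A
    D ↦ B  (constrained at step 1)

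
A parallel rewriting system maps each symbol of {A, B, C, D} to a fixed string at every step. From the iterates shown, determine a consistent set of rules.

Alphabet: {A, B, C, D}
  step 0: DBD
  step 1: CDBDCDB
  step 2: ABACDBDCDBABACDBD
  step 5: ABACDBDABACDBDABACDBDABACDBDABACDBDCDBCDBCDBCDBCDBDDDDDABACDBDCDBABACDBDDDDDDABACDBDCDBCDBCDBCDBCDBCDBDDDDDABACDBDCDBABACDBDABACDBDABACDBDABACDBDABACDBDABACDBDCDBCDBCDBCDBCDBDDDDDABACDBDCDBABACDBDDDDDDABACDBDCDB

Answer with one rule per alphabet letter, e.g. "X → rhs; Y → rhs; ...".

  step 1 ⇒ step 2: CDBDCDB ⇒ ABA·CDB·D·CDB·ABA·CDB·D
    B ↦ D
    C ↦ ABA
    D ↦ CDB
    A ↦ DD  (constrained at step 2)

A->DD, B->D, C->ABA, D->CDB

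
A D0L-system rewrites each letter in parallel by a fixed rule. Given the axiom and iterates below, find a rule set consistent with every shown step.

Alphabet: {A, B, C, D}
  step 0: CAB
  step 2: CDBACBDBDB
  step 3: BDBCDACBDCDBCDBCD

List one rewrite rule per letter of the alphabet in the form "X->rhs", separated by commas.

A->AC, B->CD, C->BD, D->B

  step 2 ⇒ step 3: CDBACBDBDB ⇒ BD·B·CD·AC·BD·CD·B·CD·B·CD
    A ↦ AC
    B ↦ CD
    C ↦ BD
    D ↦ B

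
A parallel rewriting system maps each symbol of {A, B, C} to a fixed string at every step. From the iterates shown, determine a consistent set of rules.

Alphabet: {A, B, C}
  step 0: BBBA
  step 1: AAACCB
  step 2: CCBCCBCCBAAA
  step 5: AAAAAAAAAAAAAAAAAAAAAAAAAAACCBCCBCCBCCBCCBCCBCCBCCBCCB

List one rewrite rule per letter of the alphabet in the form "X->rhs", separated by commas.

  step 1 ⇒ step 2: AAACCB ⇒ CCB·CCB·CCB·A·A·A
    A ↦ CCB
    B ↦ A
    C ↦ A

A->CCB, B->A, C->A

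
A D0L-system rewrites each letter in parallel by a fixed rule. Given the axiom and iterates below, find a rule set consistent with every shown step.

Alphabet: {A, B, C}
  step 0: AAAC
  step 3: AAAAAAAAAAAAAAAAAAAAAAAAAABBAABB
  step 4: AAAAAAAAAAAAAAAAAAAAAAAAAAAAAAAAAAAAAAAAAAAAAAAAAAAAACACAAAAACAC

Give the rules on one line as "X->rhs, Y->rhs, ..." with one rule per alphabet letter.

  step 3 ⇒ step 4: AAAAAAAAAAAAAAAAAAAAAAAAAABBAABB ⇒ AA·AA·AA·AA·AA·AA·AA·AA·AA·AA·AA·AA·AA·AA·AA·AA·AA·AA·AA·AA·AA·AA·AA·AA·AA·AA·AC·AC·AA·AA·AC·AC
    A ↦ AA
    B ↦ AC
    C ↦ BB  (constrained at step 0)

A->AA, B->AC, C->BB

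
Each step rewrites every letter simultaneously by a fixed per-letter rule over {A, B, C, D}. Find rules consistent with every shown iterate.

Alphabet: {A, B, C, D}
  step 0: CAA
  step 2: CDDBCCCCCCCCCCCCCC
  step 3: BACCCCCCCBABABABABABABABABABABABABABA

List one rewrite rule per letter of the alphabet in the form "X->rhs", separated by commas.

  step 2 ⇒ step 3: CDDBCCCCCCCCCCCCCC ⇒ BA·CCC·CCC·C·BA·BA·BA·BA·BA·BA·BA·BA·BA·BA·BA·BA·BA·BA
    B ↦ C
    C ↦ BA
    D ↦ CCC
    A ↦ DDB  (constrained at step 0)

A->DDB, B->C, C->BA, D->CCC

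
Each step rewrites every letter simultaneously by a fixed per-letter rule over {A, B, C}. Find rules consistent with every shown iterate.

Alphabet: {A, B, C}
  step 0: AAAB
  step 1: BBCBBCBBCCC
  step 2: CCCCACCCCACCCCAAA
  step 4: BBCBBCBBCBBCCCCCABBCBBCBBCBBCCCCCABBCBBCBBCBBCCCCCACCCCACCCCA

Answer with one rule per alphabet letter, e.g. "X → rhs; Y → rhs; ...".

  step 1 ⇒ step 2: BBCBBCBBCCC ⇒ CC·CC·A·CC·CC·A·CC·CC·A·A·A
    B ↦ CC
    C ↦ A
  step 0 ⇒ step 1: AAAB ⇒ BBC·BBC·BBC·CC
    A ↦ BBC

A->BBC, B->CC, C->A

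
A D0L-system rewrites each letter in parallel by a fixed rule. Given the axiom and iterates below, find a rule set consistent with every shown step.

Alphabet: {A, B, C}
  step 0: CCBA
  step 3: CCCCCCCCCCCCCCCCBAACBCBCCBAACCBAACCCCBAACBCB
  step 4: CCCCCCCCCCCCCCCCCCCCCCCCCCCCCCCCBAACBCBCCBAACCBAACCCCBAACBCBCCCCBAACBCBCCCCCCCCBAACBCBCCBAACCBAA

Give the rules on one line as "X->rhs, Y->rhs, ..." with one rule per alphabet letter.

A->CB, B->BAA, C->CC

  step 3 ⇒ step 4: CCCCCCCCCCCCCCCCBAACBCBCCBAACCBAACCCCBAACBCB ⇒ CC·CC·CC·CC·CC·CC·CC·CC·CC·CC·CC·CC·CC·CC·CC·CC·BAA·CB·CB·CC·BAA·CC·BAA·CC·CC·BAA·CB·CB·CC·CC·BAA·CB·CB·CC·CC·CC·CC·BAA·CB·CB·CC·BAA·CC·BAA
    A ↦ CB
    B ↦ BAA
    C ↦ CC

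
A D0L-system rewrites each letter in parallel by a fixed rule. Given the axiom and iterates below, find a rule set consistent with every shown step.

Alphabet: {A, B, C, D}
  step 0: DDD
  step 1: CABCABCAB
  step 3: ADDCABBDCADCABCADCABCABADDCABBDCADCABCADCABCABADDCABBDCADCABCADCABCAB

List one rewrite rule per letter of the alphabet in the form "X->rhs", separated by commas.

A->CAD, B->ADD, C->BD, D->CAB

  step 0 ⇒ step 1: DDD ⇒ CAB·CAB·CAB
    D ↦ CAB
    A ↦ CAD  (constrained at step 1)
    B ↦ ADD  (constrained at step 1)
    C ↦ BD  (constrained at step 1)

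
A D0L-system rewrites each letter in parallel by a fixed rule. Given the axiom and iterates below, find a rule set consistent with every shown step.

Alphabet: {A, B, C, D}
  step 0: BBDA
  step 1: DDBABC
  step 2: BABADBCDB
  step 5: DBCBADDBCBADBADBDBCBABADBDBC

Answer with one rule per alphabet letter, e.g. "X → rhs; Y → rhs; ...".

A->BC, B->D, C->B, D->BA

  step 1 ⇒ step 2: DDBABC ⇒ BA·BA·D·BC·D·B
    A ↦ BC
    B ↦ D
    C ↦ B
    D ↦ BA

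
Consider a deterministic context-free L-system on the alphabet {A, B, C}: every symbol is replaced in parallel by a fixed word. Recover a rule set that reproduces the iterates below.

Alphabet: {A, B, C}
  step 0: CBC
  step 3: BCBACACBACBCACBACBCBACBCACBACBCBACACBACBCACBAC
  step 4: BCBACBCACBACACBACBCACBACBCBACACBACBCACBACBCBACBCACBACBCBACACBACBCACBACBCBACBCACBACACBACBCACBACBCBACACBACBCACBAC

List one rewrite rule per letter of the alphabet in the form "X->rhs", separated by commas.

A->AC, B->BC, C->BAC

  step 3 ⇒ step 4: BCBACACBACBCACBACBCBACBCACBACBCBACACBACBCACBAC ⇒ BC·BAC·BC·AC·BAC·AC·BAC·BC·AC·BAC·BC·BAC·AC·BAC·BC·AC·BAC·BC·BAC·BC·AC·BAC·BC·BAC·AC·BAC·BC·AC·BAC·BC·BAC·BC·AC·BAC·AC·BAC·BC·AC·BAC·BC·BAC·AC·BAC·BC·AC·BAC
    A ↦ AC
    B ↦ BC
    C ↦ BAC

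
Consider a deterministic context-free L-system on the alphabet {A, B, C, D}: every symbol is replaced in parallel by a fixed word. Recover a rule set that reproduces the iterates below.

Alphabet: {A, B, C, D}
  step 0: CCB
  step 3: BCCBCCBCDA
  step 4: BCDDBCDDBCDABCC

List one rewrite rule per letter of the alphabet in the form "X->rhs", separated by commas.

A->BCC, B->BC, C->D, D->A

  step 3 ⇒ step 4: BCCBCCBCDA ⇒ BC·D·D·BC·D·D·BC·D·A·BCC
    A ↦ BCC
    B ↦ BC
    C ↦ D
    D ↦ A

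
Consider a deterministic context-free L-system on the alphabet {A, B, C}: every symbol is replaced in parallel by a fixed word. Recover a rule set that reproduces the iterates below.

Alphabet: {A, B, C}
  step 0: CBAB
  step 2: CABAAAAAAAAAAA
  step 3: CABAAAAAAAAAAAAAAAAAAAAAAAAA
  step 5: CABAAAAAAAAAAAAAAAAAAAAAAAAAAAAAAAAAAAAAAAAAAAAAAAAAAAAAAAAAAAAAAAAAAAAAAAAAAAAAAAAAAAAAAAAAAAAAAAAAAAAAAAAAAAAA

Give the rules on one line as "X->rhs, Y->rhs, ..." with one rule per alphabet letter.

A->AA, B->A, C->CAB

  step 2 ⇒ step 3: CABAAAAAAAAAAA ⇒ CAB·AA·A·AA·AA·AA·AA·AA·AA·AA·AA·AA·AA·AA
    A ↦ AA
    B ↦ A
    C ↦ CAB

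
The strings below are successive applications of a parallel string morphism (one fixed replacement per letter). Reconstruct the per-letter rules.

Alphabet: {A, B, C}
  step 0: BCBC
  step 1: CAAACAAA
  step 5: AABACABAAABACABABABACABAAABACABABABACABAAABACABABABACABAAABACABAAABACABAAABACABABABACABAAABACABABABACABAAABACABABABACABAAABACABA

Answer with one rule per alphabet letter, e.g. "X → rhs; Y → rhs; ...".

A->BA, B->CA, C->AA

  step 0 ⇒ step 1: BCBC ⇒ CA·AA·CA·AA
    B ↦ CA
    C ↦ AA
    A ↦ BA  (constrained at step 1)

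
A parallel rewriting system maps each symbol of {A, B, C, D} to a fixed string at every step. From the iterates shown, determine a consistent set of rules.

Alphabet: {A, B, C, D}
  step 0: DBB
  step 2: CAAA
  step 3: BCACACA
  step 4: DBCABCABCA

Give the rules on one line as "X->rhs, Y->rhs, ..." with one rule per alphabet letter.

A->CA, B->D, C->B, D->A

  step 3 ⇒ step 4: BCACACA ⇒ D·B·CA·B·CA·B·CA
    A ↦ CA
    B ↦ D
    C ↦ B
    D ↦ A  (constrained at step 0)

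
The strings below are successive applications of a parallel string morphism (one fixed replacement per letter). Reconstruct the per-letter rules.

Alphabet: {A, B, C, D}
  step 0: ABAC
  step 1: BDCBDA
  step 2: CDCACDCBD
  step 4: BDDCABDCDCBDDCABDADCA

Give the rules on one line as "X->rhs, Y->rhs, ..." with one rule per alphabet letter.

A->BD, B->C, C->A, D->DC

  step 1 ⇒ step 2: BDCBDA ⇒ C·DC·A·C·DC·BD
    A ↦ BD
    B ↦ C
    C ↦ A
    D ↦ DC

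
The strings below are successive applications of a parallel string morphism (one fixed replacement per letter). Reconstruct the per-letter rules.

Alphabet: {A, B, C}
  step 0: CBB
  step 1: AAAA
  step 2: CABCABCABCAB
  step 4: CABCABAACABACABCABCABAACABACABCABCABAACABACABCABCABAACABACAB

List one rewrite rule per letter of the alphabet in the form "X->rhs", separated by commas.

A->CAB, B->A, C->AA

  step 1 ⇒ step 2: AAAA ⇒ CAB·CAB·CAB·CAB
    A ↦ CAB
  step 0 ⇒ step 1: CBB ⇒ AA·A·A
    B ↦ A
  step 0 ⇒ step 1: CBB ⇒ AA·A·A
    C ↦ AA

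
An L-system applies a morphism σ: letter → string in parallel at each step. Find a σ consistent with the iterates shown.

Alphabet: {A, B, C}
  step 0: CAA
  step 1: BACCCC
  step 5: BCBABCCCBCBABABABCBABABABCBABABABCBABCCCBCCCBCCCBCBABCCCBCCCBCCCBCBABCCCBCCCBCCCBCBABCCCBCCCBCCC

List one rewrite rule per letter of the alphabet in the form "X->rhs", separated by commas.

A->CC, B->BC, C->BA

  step 0 ⇒ step 1: CAA ⇒ BA·CC·CC
    A ↦ CC
    C ↦ BA
    B ↦ BC  (constrained at step 1)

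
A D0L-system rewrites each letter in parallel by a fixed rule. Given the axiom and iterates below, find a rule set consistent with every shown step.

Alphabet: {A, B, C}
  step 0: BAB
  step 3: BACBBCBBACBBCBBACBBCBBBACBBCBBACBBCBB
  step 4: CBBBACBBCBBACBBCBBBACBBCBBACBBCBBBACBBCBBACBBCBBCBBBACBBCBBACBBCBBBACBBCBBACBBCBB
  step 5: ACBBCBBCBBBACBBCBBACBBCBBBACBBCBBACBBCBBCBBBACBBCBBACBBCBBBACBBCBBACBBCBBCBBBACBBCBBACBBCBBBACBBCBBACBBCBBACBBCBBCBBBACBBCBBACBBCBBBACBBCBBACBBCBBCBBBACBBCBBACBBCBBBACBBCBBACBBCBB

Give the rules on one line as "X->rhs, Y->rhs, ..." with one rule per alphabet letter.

  step 4 ⇒ step 5: CBBBACBBCBBACBBCBBBACBBCBBACBBCBBBACBBCBBACBBCBBCBBBACBBCBBACBBCBBBACBBCBBACBBCBB ⇒ A·CBB·CBB·CBB·B·A·CBB·CBB·A·CBB·CBB·B·A·CBB·CBB·A·CBB·CBB·CBB·B·A·CBB·CBB·A·CBB·CBB·B·A·CBB·CBB·A·CBB·CBB·CBB·B·A·CBB·CBB·A·CBB·CBB·B·A·CBB·CBB·A·CBB·CBB·A·CBB·CBB·CBB·B·A·CBB·CBB·A·CBB·CBB·B·A·CBB·CBB·A·CBB·CBB·CBB·B·A·CBB·CBB·A·CBB·CBB·B·A·CBB·CBB·A·CBB·CBB
    A ↦ B
    B ↦ CBB
    C ↦ A

A->B, B->CBB, C->A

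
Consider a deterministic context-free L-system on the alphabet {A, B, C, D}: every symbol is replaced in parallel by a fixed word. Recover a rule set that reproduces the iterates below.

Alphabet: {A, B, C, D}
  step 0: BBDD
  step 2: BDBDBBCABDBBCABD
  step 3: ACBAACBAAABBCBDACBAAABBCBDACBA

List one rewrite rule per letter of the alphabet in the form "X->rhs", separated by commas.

  step 2 ⇒ step 3: BDBDBBCABDBBCABD ⇒ A·CBA·A·CBA·A·A·BBC·BD·A·CBA·A·A·BBC·BD·A·CBA
    A ↦ BD
    B ↦ A
    C ↦ BBC
    D ↦ CBA

A->BD, B->A, C->BBC, D->CBA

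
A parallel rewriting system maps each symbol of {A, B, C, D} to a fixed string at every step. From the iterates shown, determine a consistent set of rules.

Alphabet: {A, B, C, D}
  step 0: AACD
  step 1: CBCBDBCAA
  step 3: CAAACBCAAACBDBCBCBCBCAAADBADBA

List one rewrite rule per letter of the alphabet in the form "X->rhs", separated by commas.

A->CB, B->A, C->DB, D->CAA

  step 0 ⇒ step 1: AACD ⇒ CB·CB·DB·CAA
    A ↦ CB
    C ↦ DB
    D ↦ CAA
    B ↦ A  (constrained at step 1)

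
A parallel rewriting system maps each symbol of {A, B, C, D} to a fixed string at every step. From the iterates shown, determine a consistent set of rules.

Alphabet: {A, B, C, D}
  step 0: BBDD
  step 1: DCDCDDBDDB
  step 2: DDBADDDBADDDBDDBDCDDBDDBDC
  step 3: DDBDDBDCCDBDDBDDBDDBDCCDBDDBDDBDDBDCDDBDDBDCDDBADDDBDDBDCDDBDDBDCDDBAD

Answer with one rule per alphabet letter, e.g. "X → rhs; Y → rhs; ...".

  step 2 ⇒ step 3: DDBADDDBADDDBDDBDCDDBDDBDC ⇒ DDB·DDB·DC·CDB·DDB·DDB·DDB·DC·CDB·DDB·DDB·DDB·DC·DDB·DDB·DC·DDB·AD·DDB·DDB·DC·DDB·DDB·DC·DDB·AD
    A ↦ CDB
    B ↦ DC
    C ↦ AD
    D ↦ DDB

A->CDB, B->DC, C->AD, D->DDB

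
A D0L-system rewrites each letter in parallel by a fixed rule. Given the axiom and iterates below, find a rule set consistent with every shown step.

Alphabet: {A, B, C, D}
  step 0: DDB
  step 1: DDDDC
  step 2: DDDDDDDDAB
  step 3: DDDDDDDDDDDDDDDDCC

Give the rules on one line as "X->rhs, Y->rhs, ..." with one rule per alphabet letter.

A->C, B->C, C->AB, D->DD

  step 2 ⇒ step 3: DDDDDDDDAB ⇒ DD·DD·DD·DD·DD·DD·DD·DD·C·C
    A ↦ C
    B ↦ C
    D ↦ DD
  step 1 ⇒ step 2: DDDDC ⇒ DD·DD·DD·DD·AB
    C ↦ AB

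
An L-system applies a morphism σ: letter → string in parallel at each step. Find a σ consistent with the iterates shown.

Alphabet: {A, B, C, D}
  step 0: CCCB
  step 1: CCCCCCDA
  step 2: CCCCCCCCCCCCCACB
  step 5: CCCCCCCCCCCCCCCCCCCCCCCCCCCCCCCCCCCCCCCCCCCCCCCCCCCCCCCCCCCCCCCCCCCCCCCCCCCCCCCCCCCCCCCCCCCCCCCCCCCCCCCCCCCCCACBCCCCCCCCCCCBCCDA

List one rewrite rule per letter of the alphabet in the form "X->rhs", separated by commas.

  step 1 ⇒ step 2: CCCCCCDA ⇒ CC·CC·CC·CC·CC·CC·CA·CB
    A ↦ CB
    C ↦ CC
    D ↦ CA
  step 0 ⇒ step 1: CCCB ⇒ CC·CC·CC·DA
    B ↦ DA

A->CB, B->DA, C->CC, D->CA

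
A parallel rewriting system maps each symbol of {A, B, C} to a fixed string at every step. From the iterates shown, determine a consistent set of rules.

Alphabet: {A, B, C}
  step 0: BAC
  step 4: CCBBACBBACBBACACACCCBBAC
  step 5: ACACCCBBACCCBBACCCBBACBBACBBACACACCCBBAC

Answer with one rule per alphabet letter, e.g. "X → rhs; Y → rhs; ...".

  step 4 ⇒ step 5: CCBBACBBACBBACACACCCBBAC ⇒ AC·AC·C·C·BB·AC·C·C·BB·AC·C·C·BB·AC·BB·AC·BB·AC·AC·AC·C·C·BB·AC
    A ↦ BB
    B ↦ C
    C ↦ AC

A->BB, B->C, C->AC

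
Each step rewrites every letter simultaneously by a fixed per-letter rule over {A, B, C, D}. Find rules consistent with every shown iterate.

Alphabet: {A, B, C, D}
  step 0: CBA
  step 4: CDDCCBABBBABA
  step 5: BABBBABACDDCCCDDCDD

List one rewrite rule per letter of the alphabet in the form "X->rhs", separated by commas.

A->DD, B->C, C->BA, D->B

  step 4 ⇒ step 5: CDDCCBABBBABA ⇒ BA·B·B·BA·BA·C·DD·C·C·C·DD·C·DD
    A ↦ DD
    B ↦ C
    C ↦ BA
    D ↦ B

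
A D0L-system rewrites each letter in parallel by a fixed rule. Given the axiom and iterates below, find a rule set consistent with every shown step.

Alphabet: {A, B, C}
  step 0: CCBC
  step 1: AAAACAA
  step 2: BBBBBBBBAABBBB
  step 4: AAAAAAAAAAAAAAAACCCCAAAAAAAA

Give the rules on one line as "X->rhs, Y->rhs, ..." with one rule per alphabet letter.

A->BB, B->C, C->AA

  step 1 ⇒ step 2: AAAACAA ⇒ BB·BB·BB·BB·AA·BB·BB
    A ↦ BB
    C ↦ AA
  step 0 ⇒ step 1: CCBC ⇒ AA·AA·C·AA
    B ↦ C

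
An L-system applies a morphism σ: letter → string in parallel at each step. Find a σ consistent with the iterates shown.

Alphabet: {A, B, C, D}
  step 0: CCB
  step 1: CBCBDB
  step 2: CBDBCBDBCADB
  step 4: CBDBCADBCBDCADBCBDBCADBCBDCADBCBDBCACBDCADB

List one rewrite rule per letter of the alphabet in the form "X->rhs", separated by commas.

A->D, B->DB, C->CB, D->CA

  step 1 ⇒ step 2: CBCBDB ⇒ CB·DB·CB·DB·CA·DB
    B ↦ DB
    C ↦ CB
    D ↦ CA
    A ↦ D  (constrained at step 2)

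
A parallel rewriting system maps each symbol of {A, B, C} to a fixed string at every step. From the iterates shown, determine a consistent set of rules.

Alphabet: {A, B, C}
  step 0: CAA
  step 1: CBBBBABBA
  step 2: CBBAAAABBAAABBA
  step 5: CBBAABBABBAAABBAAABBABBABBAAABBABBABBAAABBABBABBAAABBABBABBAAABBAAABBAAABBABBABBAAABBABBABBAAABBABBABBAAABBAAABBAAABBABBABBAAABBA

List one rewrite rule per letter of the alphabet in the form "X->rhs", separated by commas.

  step 1 ⇒ step 2: CBBBBABBA ⇒ CBB·A·A·A·A·BBA·A·A·BBA
    A ↦ BBA
    B ↦ A
    C ↦ CBB

A->BBA, B->A, C->CBB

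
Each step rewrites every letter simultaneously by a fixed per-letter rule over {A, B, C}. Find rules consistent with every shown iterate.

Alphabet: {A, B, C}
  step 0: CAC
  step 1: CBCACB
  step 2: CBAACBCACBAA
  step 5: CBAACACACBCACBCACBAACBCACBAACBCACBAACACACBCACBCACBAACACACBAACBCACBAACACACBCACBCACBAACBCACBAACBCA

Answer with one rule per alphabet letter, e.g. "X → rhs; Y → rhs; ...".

A->CA, B->AA, C->CB

  step 1 ⇒ step 2: CBCACB ⇒ CB·AA·CB·CA·CB·AA
    A ↦ CA
    B ↦ AA
    C ↦ CB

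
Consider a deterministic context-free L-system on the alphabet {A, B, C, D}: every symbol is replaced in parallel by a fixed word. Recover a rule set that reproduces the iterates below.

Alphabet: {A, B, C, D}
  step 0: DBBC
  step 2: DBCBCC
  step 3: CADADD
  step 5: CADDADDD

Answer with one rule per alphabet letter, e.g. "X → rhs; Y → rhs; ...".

A->BC, B->A, C->D, D->C

  step 2 ⇒ step 3: DBCBCC ⇒ C·A·D·A·D·D
    B ↦ A
    C ↦ D
    D ↦ C
    A ↦ BC  (constrained at step 3)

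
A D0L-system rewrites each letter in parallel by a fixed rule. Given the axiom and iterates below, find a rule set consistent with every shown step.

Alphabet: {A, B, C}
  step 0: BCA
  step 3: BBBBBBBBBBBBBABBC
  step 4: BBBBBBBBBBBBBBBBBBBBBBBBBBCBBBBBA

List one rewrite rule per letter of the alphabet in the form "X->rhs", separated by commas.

A->C, B->BB, C->BA

  step 3 ⇒ step 4: BBBBBBBBBBBBBABBC ⇒ BB·BB·BB·BB·BB·BB·BB·BB·BB·BB·BB·BB·BB·C·BB·BB·BA
    A ↦ C
    B ↦ BB
    C ↦ BA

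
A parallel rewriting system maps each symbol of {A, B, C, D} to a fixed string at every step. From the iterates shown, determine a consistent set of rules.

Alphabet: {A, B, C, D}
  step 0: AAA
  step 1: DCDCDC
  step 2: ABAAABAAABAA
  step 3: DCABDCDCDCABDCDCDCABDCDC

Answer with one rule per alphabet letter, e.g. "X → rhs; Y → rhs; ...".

A->DC, B->AB, C->A, D->ABA

  step 2 ⇒ step 3: ABAAABAAABAA ⇒ DC·AB·DC·DC·DC·AB·DC·DC·DC·AB·DC·DC
    A ↦ DC
    B ↦ AB
  step 1 ⇒ step 2: DCDCDC ⇒ ABA·A·ABA·A·ABA·A
    C ↦ A
  step 1 ⇒ step 2: DCDCDC ⇒ ABA·A·ABA·A·ABA·A
    D ↦ ABA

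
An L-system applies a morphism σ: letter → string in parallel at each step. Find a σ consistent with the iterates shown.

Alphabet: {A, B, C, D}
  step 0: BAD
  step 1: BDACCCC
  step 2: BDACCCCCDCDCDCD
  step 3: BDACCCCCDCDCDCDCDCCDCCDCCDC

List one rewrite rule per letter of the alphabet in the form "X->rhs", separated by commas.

  step 2 ⇒ step 3: BDACCCCCDCDCDCD ⇒ BDA·C·CCC·CD·CD·CD·CD·CD·C·CD·C·CD·C·CD·C
    A ↦ CCC
    B ↦ BDA
    C ↦ CD
    D ↦ C

A->CCC, B->BDA, C->CD, D->C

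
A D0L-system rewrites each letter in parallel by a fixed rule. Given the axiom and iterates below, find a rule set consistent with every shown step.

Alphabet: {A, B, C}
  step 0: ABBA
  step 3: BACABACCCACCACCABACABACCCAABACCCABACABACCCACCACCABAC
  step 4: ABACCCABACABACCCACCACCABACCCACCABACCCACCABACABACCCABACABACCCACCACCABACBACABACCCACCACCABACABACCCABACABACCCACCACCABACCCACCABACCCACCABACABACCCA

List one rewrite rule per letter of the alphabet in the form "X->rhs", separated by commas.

A->BAC, B->A, C->CCA

  step 3 ⇒ step 4: BACABACCCACCACCABACABACCCAABACCCABACABACCCACCACCABAC ⇒ A·BAC·CCA·BAC·A·BAC·CCA·CCA·CCA·BAC·CCA·CCA·BAC·CCA·CCA·BAC·A·BAC·CCA·BAC·A·BAC·CCA·CCA·CCA·BAC·BAC·A·BAC·CCA·CCA·CCA·BAC·A·BAC·CCA·BAC·A·BAC·CCA·CCA·CCA·BAC·CCA·CCA·BAC·CCA·CCA·BAC·A·BAC·CCA
    A ↦ BAC
    B ↦ A
    C ↦ CCA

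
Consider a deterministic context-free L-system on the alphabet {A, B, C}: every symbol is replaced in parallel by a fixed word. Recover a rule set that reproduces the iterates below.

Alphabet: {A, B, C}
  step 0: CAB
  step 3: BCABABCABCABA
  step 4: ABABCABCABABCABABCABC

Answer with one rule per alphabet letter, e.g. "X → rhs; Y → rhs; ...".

  step 3 ⇒ step 4: BCABABCABCABA ⇒ A·BA·BC·A·BC·A·BA·BC·A·BA·BC·A·BC
    A ↦ BC
    B ↦ A
    C ↦ BA

A->BC, B->A, C->BA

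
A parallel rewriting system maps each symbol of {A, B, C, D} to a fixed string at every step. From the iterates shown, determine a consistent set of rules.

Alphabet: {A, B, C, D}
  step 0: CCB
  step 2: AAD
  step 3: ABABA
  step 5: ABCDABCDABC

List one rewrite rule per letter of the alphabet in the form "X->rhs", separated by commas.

  step 2 ⇒ step 3: AAD ⇒ AB·AB·A
    A ↦ AB
    D ↦ A
    B ↦ C  (constrained at step 0)
    C ↦ D  (constrained at step 0)

A->AB, B->C, C->D, D->A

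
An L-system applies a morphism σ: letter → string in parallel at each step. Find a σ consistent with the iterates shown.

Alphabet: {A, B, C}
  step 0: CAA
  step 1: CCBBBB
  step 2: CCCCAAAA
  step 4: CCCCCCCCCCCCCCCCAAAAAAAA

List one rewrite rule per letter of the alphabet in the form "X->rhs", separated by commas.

A->BB, B->A, C->CC

  step 1 ⇒ step 2: CCBBBB ⇒ CC·CC·A·A·A·A
    B ↦ A
    C ↦ CC
  step 0 ⇒ step 1: CAA ⇒ CC·BB·BB
    A ↦ BB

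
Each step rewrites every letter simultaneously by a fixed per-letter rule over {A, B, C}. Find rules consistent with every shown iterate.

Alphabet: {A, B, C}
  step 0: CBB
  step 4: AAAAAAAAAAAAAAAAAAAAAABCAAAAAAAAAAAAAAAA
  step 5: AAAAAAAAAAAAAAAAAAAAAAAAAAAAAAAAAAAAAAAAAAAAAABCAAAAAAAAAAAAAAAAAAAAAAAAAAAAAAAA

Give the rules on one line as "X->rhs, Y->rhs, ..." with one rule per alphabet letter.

A->AA, B->A, C->ABC

  step 4 ⇒ step 5: AAAAAAAAAAAAAAAAAAAAAABCAAAAAAAAAAAAAAAA ⇒ AA·AA·AA·AA·AA·AA·AA·AA·AA·AA·AA·AA·AA·AA·AA·AA·AA·AA·AA·AA·AA·AA·A·ABC·AA·AA·AA·AA·AA·AA·AA·AA·AA·AA·AA·AA·AA·AA·AA·AA
    A ↦ AA
    B ↦ A
    C ↦ ABC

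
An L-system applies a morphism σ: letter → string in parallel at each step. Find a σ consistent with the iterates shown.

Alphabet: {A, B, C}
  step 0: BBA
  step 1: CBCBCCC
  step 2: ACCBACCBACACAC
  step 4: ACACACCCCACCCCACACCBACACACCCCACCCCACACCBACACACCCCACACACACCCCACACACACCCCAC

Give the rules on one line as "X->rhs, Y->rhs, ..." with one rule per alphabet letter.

  step 1 ⇒ step 2: CBCBCCC ⇒ AC·CB·AC·CB·AC·AC·AC
    B ↦ CB
    C ↦ AC
  step 0 ⇒ step 1: BBA ⇒ CB·CB·CCC
    A ↦ CCC

A->CCC, B->CB, C->AC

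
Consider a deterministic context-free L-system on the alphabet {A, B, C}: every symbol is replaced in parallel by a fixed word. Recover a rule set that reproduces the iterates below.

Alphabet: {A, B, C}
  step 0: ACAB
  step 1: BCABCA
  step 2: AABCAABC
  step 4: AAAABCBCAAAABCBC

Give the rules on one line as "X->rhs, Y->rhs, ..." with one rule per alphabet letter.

  step 1 ⇒ step 2: BCABCA ⇒ A·A·BC·A·A·BC
    A ↦ BC
    B ↦ A
    C ↦ A

A->BC, B->A, C->A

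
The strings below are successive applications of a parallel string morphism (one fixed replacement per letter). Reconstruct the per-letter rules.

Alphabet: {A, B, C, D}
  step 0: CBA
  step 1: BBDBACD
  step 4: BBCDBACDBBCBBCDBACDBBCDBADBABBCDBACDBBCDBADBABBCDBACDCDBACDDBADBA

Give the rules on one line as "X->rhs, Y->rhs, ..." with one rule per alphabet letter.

  step 0 ⇒ step 1: CBA ⇒ BB·DBA·CD
    A ↦ CD
    B ↦ DBA
    C ↦ BB
    D ↦ C  (constrained at step 1)

A->CD, B->DBA, C->BB, D->C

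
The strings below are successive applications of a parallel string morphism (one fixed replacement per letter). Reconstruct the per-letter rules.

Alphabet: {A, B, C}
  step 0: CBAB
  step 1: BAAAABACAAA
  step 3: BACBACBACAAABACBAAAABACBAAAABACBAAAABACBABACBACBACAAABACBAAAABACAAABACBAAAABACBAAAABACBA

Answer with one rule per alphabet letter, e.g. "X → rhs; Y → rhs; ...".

  step 0 ⇒ step 1: CBAB ⇒ BA·AAA·BAC·AAA
    A ↦ BAC
    B ↦ AAA
    C ↦ BA

A->BAC, B->AAA, C->BA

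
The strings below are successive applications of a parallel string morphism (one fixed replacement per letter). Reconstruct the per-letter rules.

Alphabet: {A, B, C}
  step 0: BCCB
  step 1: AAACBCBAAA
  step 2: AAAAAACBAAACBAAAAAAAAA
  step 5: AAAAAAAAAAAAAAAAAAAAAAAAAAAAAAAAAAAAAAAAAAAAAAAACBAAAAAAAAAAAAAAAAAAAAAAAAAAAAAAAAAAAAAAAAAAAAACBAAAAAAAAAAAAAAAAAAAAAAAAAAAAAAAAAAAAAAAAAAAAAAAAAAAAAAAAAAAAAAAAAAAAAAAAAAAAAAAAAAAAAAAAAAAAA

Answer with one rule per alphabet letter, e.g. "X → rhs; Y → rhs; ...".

A->AA, B->AAA, C->CB

  step 1 ⇒ step 2: AAACBCBAAA ⇒ AA·AA·AA·CB·AAA·CB·AAA·AA·AA·AA
    A ↦ AA
    B ↦ AAA
    C ↦ CB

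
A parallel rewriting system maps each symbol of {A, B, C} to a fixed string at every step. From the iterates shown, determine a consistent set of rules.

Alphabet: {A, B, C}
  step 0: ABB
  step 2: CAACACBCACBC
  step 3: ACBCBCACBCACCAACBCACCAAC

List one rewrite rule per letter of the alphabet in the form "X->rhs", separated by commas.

  step 2 ⇒ step 3: CAACACBCACBC ⇒ AC·BC·BC·AC·BC·AC·CA·AC·BC·AC·CA·AC
    A ↦ BC
    B ↦ CA
    C ↦ AC

A->BC, B->CA, C->AC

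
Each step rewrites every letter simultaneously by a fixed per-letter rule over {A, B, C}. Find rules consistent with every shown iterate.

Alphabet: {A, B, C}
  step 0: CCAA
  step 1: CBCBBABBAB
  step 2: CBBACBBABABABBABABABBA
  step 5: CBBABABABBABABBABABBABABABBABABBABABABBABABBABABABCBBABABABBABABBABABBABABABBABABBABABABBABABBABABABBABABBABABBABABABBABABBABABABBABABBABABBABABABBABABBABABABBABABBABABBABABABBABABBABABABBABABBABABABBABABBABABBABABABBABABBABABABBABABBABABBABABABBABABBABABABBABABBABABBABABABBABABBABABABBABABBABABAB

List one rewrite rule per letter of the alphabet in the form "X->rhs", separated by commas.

A->BAB, B->BA, C->CB

  step 1 ⇒ step 2: CBCBBABBAB ⇒ CB·BA·CB·BA·BA·BAB·BA·BA·BAB·BA
    A ↦ BAB
    B ↦ BA
    C ↦ CB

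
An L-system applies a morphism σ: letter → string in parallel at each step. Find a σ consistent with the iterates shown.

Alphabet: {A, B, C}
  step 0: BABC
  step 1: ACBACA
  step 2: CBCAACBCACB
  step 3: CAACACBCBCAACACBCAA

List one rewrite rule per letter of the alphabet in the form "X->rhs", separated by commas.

  step 2 ⇒ step 3: CBCAACBCACB ⇒ CA·A·CA·CB·CB·CA·A·CA·CB·CA·A
    A ↦ CB
    B ↦ A
    C ↦ CA

A->CB, B->A, C->CA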